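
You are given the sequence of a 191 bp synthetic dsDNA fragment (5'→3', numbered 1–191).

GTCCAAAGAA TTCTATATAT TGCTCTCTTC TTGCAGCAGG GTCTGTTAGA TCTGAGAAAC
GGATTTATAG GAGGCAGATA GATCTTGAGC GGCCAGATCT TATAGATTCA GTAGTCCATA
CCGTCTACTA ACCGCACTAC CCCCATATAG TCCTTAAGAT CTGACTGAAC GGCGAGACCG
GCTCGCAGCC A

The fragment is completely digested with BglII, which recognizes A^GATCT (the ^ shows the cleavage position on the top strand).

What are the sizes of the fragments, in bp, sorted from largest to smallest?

BglII sites (AGATCT) start at positions 48, 80, 95, 157.
BglII cuts after the first base of each site, so after positions 48, 80, 95, 157.
Linear molecule, 4 cuts → 5 fragments:
  1–48 → 48 bp
  49–80 → 32 bp
  81–95 → 15 bp
  96–157 → 62 bp
  158–191 → 34 bp
Sorted largest to smallest: 62, 48, 34, 32, 15 bp.

62, 48, 34, 32, 15 bp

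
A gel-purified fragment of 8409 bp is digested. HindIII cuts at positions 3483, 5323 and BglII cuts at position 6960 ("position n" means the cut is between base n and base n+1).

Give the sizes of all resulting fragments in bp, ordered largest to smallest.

Combined cut positions (sorted): 3483, 5323, 6960.
Linear molecule, 3 cuts → 4 fragments:
  3483 − 0 = 3483 bp
  5323 − 3483 = 1840 bp
  6960 − 5323 = 1637 bp
  8409 − 6960 = 1449 bp
Sorted largest to smallest: 3483, 1840, 1637, 1449 bp.

3483, 1840, 1637, 1449 bp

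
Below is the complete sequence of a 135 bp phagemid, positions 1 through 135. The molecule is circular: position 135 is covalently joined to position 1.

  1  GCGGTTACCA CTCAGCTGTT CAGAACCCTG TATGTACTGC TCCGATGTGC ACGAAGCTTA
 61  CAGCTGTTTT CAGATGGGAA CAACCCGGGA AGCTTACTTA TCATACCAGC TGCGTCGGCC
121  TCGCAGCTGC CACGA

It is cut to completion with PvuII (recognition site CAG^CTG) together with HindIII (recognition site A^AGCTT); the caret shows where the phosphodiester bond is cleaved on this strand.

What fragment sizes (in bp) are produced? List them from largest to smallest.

PvuII sites (CAGCTG) start at positions 13, 61, 107, 124.
PvuII cuts after base 3 of each site, so after positions 15, 63, 109, 126.
HindIII sites (AAGCTT) start at positions 54, 90.
HindIII cuts after the first base of each site, so after positions 54, 90.
Combined cut positions: 15, 54, 63, 90, 109, 126.
Circular molecule, 6 cuts → 6 fragments:
  16–54 → 39 bp
  55–63 → 9 bp
  64–90 → 27 bp
  91–109 → 19 bp
  110–126 → 17 bp
  127–135 then 1–15 → 9 + 15 = 24 bp
Sorted largest to smallest: 39, 27, 24, 19, 17, 9 bp.

39, 27, 24, 19, 17, 9 bp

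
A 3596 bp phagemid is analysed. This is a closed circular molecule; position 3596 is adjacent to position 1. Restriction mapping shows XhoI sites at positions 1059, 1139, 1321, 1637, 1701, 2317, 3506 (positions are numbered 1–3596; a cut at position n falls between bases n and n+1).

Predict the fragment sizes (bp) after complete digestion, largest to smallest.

Circular molecule, 7 cuts → 7 fragments:
  1139 − 1059 = 80 bp
  1321 − 1139 = 182 bp
  1637 − 1321 = 316 bp
  1701 − 1637 = 64 bp
  2317 − 1701 = 616 bp
  3506 − 2317 = 1189 bp
  wrap: 3596 − 3506 + 1059 = 1149 bp
Sorted largest to smallest: 1189, 1149, 616, 316, 182, 80, 64 bp.

1189, 1149, 616, 316, 182, 80, 64 bp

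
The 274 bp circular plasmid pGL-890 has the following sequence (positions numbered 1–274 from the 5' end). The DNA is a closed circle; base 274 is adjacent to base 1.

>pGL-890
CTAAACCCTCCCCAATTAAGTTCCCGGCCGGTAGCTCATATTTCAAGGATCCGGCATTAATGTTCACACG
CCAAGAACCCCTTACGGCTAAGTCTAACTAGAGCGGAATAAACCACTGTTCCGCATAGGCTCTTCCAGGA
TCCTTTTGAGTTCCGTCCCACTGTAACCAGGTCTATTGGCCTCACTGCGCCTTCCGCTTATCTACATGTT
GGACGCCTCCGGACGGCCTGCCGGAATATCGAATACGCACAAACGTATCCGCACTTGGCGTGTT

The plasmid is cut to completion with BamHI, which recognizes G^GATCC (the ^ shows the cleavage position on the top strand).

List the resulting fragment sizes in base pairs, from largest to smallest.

BamHI sites (GGATCC) start at positions 47, 138.
BamHI cuts after the first base of each site, so after positions 47, 138.
Circular molecule, 2 cuts → 2 fragments:
  48–138 → 91 bp
  139–274 then 1–47 → 136 + 47 = 183 bp
Sorted largest to smallest: 183, 91 bp.

183, 91 bp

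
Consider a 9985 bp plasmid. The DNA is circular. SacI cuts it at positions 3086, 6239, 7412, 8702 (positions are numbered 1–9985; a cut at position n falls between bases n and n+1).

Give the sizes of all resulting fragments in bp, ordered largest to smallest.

Circular molecule, 4 cuts → 4 fragments:
  6239 − 3086 = 3153 bp
  7412 − 6239 = 1173 bp
  8702 − 7412 = 1290 bp
  wrap: 9985 − 8702 + 3086 = 4369 bp
Sorted largest to smallest: 4369, 3153, 1290, 1173 bp.

4369, 3153, 1290, 1173 bp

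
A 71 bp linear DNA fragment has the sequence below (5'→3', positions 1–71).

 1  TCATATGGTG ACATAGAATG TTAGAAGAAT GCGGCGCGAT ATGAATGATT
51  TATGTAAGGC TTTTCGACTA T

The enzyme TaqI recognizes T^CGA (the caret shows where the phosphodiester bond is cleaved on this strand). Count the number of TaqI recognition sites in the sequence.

1

TCGA occurs starting at position 64.
TaqI cuts at 1 site.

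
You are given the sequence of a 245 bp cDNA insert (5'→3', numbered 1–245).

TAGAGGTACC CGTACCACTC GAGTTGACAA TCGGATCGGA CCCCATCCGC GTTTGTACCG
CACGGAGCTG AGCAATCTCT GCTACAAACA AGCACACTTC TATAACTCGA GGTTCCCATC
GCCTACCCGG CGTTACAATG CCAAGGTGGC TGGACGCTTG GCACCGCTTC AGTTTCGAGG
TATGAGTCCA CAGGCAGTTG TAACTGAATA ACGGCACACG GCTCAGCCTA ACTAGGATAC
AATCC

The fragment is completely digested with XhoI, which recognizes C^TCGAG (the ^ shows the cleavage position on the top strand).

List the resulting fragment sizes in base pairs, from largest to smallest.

XhoI sites (CTCGAG) start at positions 18, 106.
XhoI cuts after the first base of each site, so after positions 18, 106.
Linear molecule, 2 cuts → 3 fragments:
  1–18 → 18 bp
  19–106 → 88 bp
  107–245 → 139 bp
Sorted largest to smallest: 139, 88, 18 bp.

139, 88, 18 bp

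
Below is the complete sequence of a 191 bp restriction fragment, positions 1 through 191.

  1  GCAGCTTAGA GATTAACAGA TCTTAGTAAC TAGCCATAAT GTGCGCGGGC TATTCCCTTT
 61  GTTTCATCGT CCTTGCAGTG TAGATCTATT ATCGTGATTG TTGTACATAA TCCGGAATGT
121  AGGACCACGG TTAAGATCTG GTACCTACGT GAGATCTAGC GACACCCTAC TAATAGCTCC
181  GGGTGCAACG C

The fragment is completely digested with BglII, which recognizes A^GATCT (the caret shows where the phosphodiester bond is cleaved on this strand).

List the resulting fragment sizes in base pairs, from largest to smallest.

BglII sites (AGATCT) start at positions 18, 82, 134, 152.
BglII cuts after the first base of each site, so after positions 18, 82, 134, 152.
Linear molecule, 4 cuts → 5 fragments:
  1–18 → 18 bp
  19–82 → 64 bp
  83–134 → 52 bp
  135–152 → 18 bp
  153–191 → 39 bp
Sorted largest to smallest: 64, 52, 39, 18, 18 bp.

64, 52, 39, 18, 18 bp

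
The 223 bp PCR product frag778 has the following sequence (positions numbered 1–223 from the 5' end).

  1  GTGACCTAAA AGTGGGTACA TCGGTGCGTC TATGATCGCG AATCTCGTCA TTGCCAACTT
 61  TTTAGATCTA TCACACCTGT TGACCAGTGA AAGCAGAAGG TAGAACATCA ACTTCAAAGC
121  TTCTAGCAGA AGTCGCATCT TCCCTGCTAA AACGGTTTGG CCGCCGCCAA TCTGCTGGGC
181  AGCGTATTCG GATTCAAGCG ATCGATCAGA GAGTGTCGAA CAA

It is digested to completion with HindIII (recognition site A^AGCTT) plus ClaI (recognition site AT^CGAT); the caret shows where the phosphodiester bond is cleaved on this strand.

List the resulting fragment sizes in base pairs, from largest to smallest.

The HindIII site (AAGCTT) starts at position 117.
HindIII cuts after the first base of each site, so after position 117.
The ClaI site (ATCGAT) starts at position 201.
ClaI cuts after base 2 of each site, so after position 202.
Combined cut positions: 117, 202.
Linear molecule, 2 cuts → 3 fragments:
  1–117 → 117 bp
  118–202 → 85 bp
  203–223 → 21 bp
Sorted largest to smallest: 117, 85, 21 bp.

117, 85, 21 bp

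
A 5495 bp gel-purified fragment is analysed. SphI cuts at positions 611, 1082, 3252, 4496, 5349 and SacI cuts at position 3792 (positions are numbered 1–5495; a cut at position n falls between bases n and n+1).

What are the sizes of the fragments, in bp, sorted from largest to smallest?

Combined cut positions (sorted): 611, 1082, 3252, 3792, 4496, 5349.
Linear molecule, 6 cuts → 7 fragments:
  611 − 0 = 611 bp
  1082 − 611 = 471 bp
  3252 − 1082 = 2170 bp
  3792 − 3252 = 540 bp
  4496 − 3792 = 704 bp
  5349 − 4496 = 853 bp
  5495 − 5349 = 146 bp
Sorted largest to smallest: 2170, 853, 704, 611, 540, 471, 146 bp.

2170, 853, 704, 611, 540, 471, 146 bp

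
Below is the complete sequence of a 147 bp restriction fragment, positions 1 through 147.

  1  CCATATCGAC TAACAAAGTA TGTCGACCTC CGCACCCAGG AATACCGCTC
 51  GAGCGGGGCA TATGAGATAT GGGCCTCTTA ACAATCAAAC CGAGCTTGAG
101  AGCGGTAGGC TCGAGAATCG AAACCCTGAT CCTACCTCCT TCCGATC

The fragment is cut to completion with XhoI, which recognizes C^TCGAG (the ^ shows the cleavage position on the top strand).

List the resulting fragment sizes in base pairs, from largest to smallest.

XhoI sites (CTCGAG) start at positions 48, 110.
XhoI cuts after the first base of each site, so after positions 48, 110.
Linear molecule, 2 cuts → 3 fragments:
  1–48 → 48 bp
  49–110 → 62 bp
  111–147 → 37 bp
Sorted largest to smallest: 62, 48, 37 bp.

62, 48, 37 bp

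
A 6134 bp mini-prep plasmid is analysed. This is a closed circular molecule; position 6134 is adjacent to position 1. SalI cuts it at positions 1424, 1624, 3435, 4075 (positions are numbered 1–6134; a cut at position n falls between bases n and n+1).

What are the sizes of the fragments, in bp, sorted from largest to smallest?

Circular molecule, 4 cuts → 4 fragments:
  1624 − 1424 = 200 bp
  3435 − 1624 = 1811 bp
  4075 − 3435 = 640 bp
  wrap: 6134 − 4075 + 1424 = 3483 bp
Sorted largest to smallest: 3483, 1811, 640, 200 bp.

3483, 1811, 640, 200 bp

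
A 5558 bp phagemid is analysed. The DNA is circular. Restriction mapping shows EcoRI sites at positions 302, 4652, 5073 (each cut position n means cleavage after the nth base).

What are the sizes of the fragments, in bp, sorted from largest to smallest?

Circular molecule, 3 cuts → 3 fragments:
  4652 − 302 = 4350 bp
  5073 − 4652 = 421 bp
  wrap: 5558 − 5073 + 302 = 787 bp
Sorted largest to smallest: 4350, 787, 421 bp.

4350, 787, 421 bp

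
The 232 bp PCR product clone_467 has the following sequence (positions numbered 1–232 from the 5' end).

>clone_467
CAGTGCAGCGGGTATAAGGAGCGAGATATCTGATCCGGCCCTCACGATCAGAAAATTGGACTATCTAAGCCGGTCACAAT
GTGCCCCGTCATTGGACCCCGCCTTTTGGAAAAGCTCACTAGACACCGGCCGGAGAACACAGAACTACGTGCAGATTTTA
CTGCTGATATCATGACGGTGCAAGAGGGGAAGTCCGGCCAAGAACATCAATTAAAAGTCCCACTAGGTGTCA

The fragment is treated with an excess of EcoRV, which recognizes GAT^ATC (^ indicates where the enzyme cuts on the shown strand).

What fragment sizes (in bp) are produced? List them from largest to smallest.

141, 64, 27 bp

EcoRV sites (GATATC) start at positions 25, 166.
EcoRV cuts after base 3 of each site, so after positions 27, 168.
Linear molecule, 2 cuts → 3 fragments:
  1–27 → 27 bp
  28–168 → 141 bp
  169–232 → 64 bp
Sorted largest to smallest: 141, 64, 27 bp.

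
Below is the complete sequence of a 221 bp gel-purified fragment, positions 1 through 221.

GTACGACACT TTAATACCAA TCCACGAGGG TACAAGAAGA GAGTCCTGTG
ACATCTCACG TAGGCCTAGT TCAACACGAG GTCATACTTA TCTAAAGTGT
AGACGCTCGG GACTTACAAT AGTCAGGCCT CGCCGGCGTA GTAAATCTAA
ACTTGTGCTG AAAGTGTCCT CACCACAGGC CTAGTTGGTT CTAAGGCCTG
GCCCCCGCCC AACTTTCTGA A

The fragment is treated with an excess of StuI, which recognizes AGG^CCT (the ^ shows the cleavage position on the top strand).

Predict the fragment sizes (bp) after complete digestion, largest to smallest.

StuI sites (AGGCCT) start at positions 62, 125, 177, 194.
StuI cuts after base 3 of each site, so after positions 64, 127, 179, 196.
Linear molecule, 4 cuts → 5 fragments:
  1–64 → 64 bp
  65–127 → 63 bp
  128–179 → 52 bp
  180–196 → 17 bp
  197–221 → 25 bp
Sorted largest to smallest: 64, 63, 52, 25, 17 bp.

64, 63, 52, 25, 17 bp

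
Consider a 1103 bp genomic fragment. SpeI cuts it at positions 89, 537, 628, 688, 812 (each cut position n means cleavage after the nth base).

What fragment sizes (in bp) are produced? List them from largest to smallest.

448, 291, 124, 91, 89, 60 bp

Linear molecule, 5 cuts → 6 fragments:
  89 − 0 = 89 bp
  537 − 89 = 448 bp
  628 − 537 = 91 bp
  688 − 628 = 60 bp
  812 − 688 = 124 bp
  1103 − 812 = 291 bp
Sorted largest to smallest: 448, 291, 124, 91, 89, 60 bp.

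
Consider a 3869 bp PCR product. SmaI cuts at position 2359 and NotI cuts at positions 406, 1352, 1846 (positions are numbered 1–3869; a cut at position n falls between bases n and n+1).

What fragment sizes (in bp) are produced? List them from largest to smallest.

1510, 946, 513, 494, 406 bp

Combined cut positions (sorted): 406, 1352, 1846, 2359.
Linear molecule, 4 cuts → 5 fragments:
  406 − 0 = 406 bp
  1352 − 406 = 946 bp
  1846 − 1352 = 494 bp
  2359 − 1846 = 513 bp
  3869 − 2359 = 1510 bp
Sorted largest to smallest: 1510, 946, 513, 494, 406 bp.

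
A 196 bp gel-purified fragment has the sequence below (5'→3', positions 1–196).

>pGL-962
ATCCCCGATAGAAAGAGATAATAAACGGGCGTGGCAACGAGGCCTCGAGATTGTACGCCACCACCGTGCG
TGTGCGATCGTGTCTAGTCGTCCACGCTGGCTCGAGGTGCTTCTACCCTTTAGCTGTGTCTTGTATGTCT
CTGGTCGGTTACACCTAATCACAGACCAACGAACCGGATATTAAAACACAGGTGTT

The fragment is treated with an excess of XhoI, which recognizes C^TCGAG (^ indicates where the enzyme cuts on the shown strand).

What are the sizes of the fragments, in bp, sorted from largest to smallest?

XhoI sites (CTCGAG) start at positions 44, 101.
XhoI cuts after the first base of each site, so after positions 44, 101.
Linear molecule, 2 cuts → 3 fragments:
  1–44 → 44 bp
  45–101 → 57 bp
  102–196 → 95 bp
Sorted largest to smallest: 95, 57, 44 bp.

95, 57, 44 bp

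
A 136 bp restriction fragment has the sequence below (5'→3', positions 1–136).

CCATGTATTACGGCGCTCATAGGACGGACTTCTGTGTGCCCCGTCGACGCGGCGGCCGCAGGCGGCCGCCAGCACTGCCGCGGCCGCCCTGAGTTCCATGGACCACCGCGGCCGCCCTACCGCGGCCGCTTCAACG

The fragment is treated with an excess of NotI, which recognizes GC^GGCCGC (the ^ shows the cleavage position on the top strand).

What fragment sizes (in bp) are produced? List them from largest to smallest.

53, 28, 18, 14, 13, 10 bp

NotI sites (GCGGCCGC) start at positions 52, 62, 80, 108, 122.
NotI cuts after base 2 of each site, so after positions 53, 63, 81, 109, 123.
Linear molecule, 5 cuts → 6 fragments:
  1–53 → 53 bp
  54–63 → 10 bp
  64–81 → 18 bp
  82–109 → 28 bp
  110–123 → 14 bp
  124–136 → 13 bp
Sorted largest to smallest: 53, 28, 18, 14, 13, 10 bp.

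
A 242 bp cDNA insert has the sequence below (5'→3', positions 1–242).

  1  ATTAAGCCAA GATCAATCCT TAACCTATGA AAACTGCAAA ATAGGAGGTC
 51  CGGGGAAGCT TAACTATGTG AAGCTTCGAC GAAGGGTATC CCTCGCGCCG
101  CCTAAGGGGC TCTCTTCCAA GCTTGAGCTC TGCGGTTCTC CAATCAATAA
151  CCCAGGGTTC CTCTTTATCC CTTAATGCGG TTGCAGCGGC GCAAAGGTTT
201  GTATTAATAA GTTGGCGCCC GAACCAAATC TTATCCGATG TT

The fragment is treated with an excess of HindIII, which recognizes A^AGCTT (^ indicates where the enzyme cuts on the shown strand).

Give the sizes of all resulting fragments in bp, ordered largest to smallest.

123, 56, 48, 15 bp

HindIII sites (AAGCTT) start at positions 56, 71, 119.
HindIII cuts after the first base of each site, so after positions 56, 71, 119.
Linear molecule, 3 cuts → 4 fragments:
  1–56 → 56 bp
  57–71 → 15 bp
  72–119 → 48 bp
  120–242 → 123 bp
Sorted largest to smallest: 123, 56, 48, 15 bp.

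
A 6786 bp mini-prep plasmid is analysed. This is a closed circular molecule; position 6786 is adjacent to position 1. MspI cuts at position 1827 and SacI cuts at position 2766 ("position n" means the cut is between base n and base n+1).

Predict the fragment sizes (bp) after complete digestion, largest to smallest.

Combined cut positions (sorted): 1827, 2766.
Circular molecule, 2 cuts → 2 fragments:
  2766 − 1827 = 939 bp
  wrap: 6786 − 2766 + 1827 = 5847 bp
Sorted largest to smallest: 5847, 939 bp.

5847, 939 bp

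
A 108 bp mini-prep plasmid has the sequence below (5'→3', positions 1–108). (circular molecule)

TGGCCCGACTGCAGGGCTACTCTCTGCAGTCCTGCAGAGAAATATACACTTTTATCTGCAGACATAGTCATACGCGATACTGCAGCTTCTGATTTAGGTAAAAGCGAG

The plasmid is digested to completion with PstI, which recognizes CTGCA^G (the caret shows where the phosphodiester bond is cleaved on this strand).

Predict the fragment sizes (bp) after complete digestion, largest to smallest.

37, 24, 24, 15, 8 bp

PstI sites (CTGCAG) start at positions 9, 24, 32, 56, 80.
PstI cuts after base 5 of each site (before the last base), so after positions 13, 28, 36, 60, 84.
Circular molecule, 5 cuts → 5 fragments:
  14–28 → 15 bp
  29–36 → 8 bp
  37–60 → 24 bp
  61–84 → 24 bp
  85–108 then 1–13 → 24 + 13 = 37 bp
Sorted largest to smallest: 37, 24, 24, 15, 8 bp.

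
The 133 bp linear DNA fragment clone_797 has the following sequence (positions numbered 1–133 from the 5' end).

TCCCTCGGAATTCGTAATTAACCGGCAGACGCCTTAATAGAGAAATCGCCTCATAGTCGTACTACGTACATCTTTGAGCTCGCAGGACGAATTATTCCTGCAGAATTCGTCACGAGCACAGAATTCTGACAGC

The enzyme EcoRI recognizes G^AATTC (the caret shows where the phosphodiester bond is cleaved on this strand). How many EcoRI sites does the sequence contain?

GAATTC occurs starting at positions 8, 103, 121.
EcoRI cuts at 3 sites.

3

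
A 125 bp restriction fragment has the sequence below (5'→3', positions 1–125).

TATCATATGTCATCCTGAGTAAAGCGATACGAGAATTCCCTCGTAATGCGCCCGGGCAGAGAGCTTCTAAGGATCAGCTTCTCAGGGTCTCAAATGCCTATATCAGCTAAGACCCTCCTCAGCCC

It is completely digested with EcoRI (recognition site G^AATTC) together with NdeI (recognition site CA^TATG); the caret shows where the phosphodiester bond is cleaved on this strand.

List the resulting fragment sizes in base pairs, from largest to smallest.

The EcoRI site (GAATTC) starts at position 33.
EcoRI cuts after the first base of each site, so after position 33.
The NdeI site (CATATG) starts at position 4.
NdeI cuts after base 2 of each site, so after position 5.
Combined cut positions: 5, 33.
Linear molecule, 2 cuts → 3 fragments:
  1–5 → 5 bp
  6–33 → 28 bp
  34–125 → 92 bp
Sorted largest to smallest: 92, 28, 5 bp.

92, 28, 5 bp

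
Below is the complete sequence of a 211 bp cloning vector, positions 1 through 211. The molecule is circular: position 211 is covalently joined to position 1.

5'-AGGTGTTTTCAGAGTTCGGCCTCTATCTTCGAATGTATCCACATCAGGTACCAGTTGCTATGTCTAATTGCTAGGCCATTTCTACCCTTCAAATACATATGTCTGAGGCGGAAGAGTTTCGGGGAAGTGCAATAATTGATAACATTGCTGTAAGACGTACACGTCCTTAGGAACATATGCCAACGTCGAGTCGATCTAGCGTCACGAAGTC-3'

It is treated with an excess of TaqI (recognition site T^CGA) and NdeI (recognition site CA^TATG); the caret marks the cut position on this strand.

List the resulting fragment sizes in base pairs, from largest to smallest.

TaqI sites (TCGA) start at positions 29, 186, 191.
TaqI cuts after the first base of each site, so after positions 29, 186, 191.
NdeI sites (CATATG) start at positions 96, 174.
NdeI cuts after base 2 of each site, so after positions 97, 175.
Combined cut positions: 29, 97, 175, 186, 191.
Circular molecule, 5 cuts → 5 fragments:
  30–97 → 68 bp
  98–175 → 78 bp
  176–186 → 11 bp
  187–191 → 5 bp
  192–211 then 1–29 → 20 + 29 = 49 bp
Sorted largest to smallest: 78, 68, 49, 11, 5 bp.

78, 68, 49, 11, 5 bp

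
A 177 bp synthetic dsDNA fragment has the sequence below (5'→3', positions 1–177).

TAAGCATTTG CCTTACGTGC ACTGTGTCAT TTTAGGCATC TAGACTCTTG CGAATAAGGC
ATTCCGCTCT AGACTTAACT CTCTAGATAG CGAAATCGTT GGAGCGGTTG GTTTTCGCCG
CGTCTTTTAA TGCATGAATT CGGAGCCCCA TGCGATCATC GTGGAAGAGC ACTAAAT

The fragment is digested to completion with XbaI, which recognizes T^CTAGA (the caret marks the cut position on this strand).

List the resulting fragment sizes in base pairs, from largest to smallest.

95, 39, 29, 14 bp

XbaI sites (TCTAGA) start at positions 39, 68, 82.
XbaI cuts after the first base of each site, so after positions 39, 68, 82.
Linear molecule, 3 cuts → 4 fragments:
  1–39 → 39 bp
  40–68 → 29 bp
  69–82 → 14 bp
  83–177 → 95 bp
Sorted largest to smallest: 95, 39, 29, 14 bp.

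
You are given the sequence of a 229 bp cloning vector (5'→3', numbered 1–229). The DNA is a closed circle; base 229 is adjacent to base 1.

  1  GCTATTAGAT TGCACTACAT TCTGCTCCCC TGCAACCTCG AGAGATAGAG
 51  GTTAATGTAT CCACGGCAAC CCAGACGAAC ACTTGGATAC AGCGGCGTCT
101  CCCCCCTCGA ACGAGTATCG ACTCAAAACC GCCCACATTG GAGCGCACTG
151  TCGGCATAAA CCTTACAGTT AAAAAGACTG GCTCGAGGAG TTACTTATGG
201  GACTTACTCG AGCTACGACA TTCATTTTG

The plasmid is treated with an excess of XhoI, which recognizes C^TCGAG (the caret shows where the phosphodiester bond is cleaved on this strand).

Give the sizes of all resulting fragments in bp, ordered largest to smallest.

XhoI sites (CTCGAG) start at positions 37, 182, 207.
XhoI cuts after the first base of each site, so after positions 37, 182, 207.
Circular molecule, 3 cuts → 3 fragments:
  38–182 → 145 bp
  183–207 → 25 bp
  208–229 then 1–37 → 22 + 37 = 59 bp
Sorted largest to smallest: 145, 59, 25 bp.

145, 59, 25 bp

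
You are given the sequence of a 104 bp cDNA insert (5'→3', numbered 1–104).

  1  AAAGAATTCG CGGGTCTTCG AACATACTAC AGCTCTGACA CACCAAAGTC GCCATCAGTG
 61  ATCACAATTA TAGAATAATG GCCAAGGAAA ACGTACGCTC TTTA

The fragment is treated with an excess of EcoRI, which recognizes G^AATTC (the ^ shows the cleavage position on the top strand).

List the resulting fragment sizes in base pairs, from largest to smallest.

The EcoRI site (GAATTC) starts at position 4.
EcoRI cuts after the first base of each site, so after position 4.
Linear molecule, 1 cut → 2 fragments:
  1–4 → 4 bp
  5–104 → 100 bp
Sorted largest to smallest: 100, 4 bp.

100, 4 bp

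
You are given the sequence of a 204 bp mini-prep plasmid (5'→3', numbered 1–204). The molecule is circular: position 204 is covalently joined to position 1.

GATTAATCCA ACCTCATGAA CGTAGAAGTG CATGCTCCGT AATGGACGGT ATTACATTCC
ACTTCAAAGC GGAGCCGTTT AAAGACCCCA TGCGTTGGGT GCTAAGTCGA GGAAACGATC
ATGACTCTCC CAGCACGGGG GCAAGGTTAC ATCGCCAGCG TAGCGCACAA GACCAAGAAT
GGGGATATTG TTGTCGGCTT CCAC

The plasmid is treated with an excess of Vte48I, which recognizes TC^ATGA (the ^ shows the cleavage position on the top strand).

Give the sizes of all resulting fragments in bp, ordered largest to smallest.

105, 99 bp

Vte48I sites (TCATGA) start at positions 14, 119.
Vte48I cuts after base 2 of each site, so after positions 15, 120.
Circular molecule, 2 cuts → 2 fragments:
  16–120 → 105 bp
  121–204 then 1–15 → 84 + 15 = 99 bp
Sorted largest to smallest: 105, 99 bp.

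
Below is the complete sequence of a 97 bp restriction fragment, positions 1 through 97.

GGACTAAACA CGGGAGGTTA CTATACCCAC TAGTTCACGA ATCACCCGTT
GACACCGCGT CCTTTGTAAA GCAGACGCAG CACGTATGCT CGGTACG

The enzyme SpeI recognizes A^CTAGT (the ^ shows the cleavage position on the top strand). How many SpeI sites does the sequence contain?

ACTAGT occurs starting at position 29.
SpeI cuts at 1 site.

1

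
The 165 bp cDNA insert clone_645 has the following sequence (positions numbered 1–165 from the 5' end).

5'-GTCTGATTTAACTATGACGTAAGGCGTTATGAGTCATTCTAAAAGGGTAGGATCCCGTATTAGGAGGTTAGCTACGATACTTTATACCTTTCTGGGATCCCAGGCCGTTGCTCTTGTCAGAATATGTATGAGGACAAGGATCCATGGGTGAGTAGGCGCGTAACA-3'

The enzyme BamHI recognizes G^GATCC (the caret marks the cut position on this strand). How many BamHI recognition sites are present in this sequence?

3

GGATCC occurs starting at positions 50, 95, 138.
BamHI cuts at 3 sites.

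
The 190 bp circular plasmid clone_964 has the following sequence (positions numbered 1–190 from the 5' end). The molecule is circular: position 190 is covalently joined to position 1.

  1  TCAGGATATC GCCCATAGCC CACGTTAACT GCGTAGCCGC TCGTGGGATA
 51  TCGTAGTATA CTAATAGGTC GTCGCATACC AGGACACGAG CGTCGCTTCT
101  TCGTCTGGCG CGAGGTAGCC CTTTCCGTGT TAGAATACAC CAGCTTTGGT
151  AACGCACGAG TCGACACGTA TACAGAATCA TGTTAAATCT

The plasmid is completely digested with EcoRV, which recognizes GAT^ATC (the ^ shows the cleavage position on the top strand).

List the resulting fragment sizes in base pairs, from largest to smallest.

EcoRV sites (GATATC) start at positions 5, 47.
EcoRV cuts after base 3 of each site, so after positions 7, 49.
Circular molecule, 2 cuts → 2 fragments:
  8–49 → 42 bp
  50–190 then 1–7 → 141 + 7 = 148 bp
Sorted largest to smallest: 148, 42 bp.

148, 42 bp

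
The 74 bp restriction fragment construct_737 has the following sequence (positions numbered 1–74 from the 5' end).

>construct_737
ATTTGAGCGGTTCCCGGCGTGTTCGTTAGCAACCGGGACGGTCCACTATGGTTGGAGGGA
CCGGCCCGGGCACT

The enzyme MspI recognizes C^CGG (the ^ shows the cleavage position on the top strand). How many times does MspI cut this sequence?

4

CCGG occurs starting at positions 14, 33, 61, 66.
MspI cuts at 4 sites.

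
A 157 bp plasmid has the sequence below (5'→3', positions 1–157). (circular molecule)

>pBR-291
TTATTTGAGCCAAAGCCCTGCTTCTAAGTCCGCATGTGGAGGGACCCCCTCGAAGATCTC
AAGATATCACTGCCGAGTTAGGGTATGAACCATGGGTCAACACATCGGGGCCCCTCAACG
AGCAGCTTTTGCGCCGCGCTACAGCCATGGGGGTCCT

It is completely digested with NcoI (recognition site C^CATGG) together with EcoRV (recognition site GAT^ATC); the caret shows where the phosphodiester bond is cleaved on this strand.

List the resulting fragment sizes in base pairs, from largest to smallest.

77, 55, 25 bp

NcoI sites (CCATGG) start at positions 90, 145.
NcoI cuts after the first base of each site, so after positions 90, 145.
The EcoRV site (GATATC) starts at position 63.
EcoRV cuts after base 3 of each site, so after position 65.
Combined cut positions: 65, 90, 145.
Circular molecule, 3 cuts → 3 fragments:
  66–90 → 25 bp
  91–145 → 55 bp
  146–157 then 1–65 → 12 + 65 = 77 bp
Sorted largest to smallest: 77, 55, 25 bp.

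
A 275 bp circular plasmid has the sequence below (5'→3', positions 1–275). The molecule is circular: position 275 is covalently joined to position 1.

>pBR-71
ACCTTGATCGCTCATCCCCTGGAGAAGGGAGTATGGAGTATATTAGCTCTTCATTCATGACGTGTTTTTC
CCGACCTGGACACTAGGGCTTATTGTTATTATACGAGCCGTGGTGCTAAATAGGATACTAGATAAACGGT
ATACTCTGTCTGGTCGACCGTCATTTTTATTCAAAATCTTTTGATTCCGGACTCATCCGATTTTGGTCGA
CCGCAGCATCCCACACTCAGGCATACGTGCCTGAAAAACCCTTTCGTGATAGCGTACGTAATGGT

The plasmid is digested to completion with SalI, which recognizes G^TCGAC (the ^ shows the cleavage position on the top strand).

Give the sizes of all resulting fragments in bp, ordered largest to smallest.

222, 53 bp

SalI sites (GTCGAC) start at positions 153, 206.
SalI cuts after the first base of each site, so after positions 153, 206.
Circular molecule, 2 cuts → 2 fragments:
  154–206 → 53 bp
  207–275 then 1–153 → 69 + 153 = 222 bp
Sorted largest to smallest: 222, 53 bp.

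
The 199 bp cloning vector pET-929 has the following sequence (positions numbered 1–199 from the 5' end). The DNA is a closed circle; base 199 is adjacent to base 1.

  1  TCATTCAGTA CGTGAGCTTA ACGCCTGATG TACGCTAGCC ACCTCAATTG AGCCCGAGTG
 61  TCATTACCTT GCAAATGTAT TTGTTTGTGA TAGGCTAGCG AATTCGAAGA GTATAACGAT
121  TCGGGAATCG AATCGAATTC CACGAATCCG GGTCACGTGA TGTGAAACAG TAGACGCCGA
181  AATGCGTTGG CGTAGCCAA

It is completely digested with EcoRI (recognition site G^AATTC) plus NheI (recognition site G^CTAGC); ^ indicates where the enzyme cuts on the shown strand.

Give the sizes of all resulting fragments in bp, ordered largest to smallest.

98, 60, 35, 6 bp

EcoRI sites (GAATTC) start at positions 100, 135.
EcoRI cuts after the first base of each site, so after positions 100, 135.
NheI sites (GCTAGC) start at positions 34, 94.
NheI cuts after the first base of each site, so after positions 34, 94.
Combined cut positions: 34, 94, 100, 135.
Circular molecule, 4 cuts → 4 fragments:
  35–94 → 60 bp
  95–100 → 6 bp
  101–135 → 35 bp
  136–199 then 1–34 → 64 + 34 = 98 bp
Sorted largest to smallest: 98, 60, 35, 6 bp.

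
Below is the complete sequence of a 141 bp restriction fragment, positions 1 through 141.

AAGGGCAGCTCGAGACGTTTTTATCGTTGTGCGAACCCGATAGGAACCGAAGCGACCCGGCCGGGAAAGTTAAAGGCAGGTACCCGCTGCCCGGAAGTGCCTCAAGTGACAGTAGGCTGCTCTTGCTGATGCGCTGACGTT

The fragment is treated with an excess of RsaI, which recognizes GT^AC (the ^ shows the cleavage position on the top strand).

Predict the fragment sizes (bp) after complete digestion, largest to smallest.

The RsaI site (GTAC) starts at position 80.
RsaI cuts after base 2 of each site, so after position 81.
Linear molecule, 1 cut → 2 fragments:
  1–81 → 81 bp
  82–141 → 60 bp
Sorted largest to smallest: 81, 60 bp.

81, 60 bp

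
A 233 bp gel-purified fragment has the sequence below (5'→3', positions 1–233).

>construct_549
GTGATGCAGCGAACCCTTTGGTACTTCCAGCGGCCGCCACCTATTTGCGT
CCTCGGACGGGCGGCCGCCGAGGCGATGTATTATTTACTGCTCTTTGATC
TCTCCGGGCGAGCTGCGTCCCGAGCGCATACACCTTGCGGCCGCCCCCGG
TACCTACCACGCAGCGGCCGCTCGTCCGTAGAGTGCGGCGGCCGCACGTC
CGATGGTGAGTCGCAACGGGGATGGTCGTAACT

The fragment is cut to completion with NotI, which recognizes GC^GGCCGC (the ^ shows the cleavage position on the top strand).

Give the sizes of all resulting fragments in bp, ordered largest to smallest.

76, 44, 31, 31, 27, 24 bp

NotI sites (GCGGCCGC) start at positions 30, 61, 137, 164, 188.
NotI cuts after base 2 of each site, so after positions 31, 62, 138, 165, 189.
Linear molecule, 5 cuts → 6 fragments:
  1–31 → 31 bp
  32–62 → 31 bp
  63–138 → 76 bp
  139–165 → 27 bp
  166–189 → 24 bp
  190–233 → 44 bp
Sorted largest to smallest: 76, 44, 31, 31, 27, 24 bp.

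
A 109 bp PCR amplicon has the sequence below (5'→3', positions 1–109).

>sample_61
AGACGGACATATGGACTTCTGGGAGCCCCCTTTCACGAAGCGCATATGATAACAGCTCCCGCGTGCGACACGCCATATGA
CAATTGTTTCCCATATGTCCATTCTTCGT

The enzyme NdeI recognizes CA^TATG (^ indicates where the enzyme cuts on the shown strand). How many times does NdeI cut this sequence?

CATATG occurs starting at positions 8, 43, 74, 92.
NdeI cuts at 4 sites.

4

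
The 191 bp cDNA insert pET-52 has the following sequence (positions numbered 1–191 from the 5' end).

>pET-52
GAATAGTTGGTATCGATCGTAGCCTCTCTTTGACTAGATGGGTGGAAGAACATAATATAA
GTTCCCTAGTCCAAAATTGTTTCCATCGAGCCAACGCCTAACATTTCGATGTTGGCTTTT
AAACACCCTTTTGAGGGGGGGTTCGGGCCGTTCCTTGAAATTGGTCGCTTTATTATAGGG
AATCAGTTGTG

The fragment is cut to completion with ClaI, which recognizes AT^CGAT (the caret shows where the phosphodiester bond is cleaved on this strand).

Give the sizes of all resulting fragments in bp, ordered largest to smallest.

The ClaI site (ATCGAT) starts at position 12.
ClaI cuts after base 2 of each site, so after position 13.
Linear molecule, 1 cut → 2 fragments:
  1–13 → 13 bp
  14–191 → 178 bp
Sorted largest to smallest: 178, 13 bp.

178, 13 bp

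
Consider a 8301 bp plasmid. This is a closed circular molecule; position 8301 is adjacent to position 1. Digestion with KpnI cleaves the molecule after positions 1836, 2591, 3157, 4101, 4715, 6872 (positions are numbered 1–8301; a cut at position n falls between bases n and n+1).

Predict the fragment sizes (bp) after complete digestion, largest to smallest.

3265, 2157, 944, 755, 614, 566 bp

Circular molecule, 6 cuts → 6 fragments:
  2591 − 1836 = 755 bp
  3157 − 2591 = 566 bp
  4101 − 3157 = 944 bp
  4715 − 4101 = 614 bp
  6872 − 4715 = 2157 bp
  wrap: 8301 − 6872 + 1836 = 3265 bp
Sorted largest to smallest: 3265, 2157, 944, 755, 614, 566 bp.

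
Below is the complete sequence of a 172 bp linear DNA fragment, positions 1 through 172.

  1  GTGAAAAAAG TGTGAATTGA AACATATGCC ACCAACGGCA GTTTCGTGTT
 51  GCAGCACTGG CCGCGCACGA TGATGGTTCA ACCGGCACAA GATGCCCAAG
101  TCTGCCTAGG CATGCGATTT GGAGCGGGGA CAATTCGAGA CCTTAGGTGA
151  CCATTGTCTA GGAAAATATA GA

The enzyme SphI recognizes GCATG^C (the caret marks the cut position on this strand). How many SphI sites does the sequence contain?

1

GCATGC occurs starting at position 110.
SphI cuts at 1 site.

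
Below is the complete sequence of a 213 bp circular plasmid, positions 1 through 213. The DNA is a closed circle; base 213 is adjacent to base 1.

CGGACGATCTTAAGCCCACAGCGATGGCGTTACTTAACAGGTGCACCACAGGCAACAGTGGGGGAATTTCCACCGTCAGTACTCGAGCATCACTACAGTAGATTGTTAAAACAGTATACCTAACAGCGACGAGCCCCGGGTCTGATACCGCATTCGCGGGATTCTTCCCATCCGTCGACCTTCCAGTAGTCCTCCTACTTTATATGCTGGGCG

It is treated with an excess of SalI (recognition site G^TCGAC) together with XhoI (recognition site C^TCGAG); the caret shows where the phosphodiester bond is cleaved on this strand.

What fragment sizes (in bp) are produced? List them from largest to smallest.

121, 92 bp

The SalI site (GTCGAC) starts at position 174.
SalI cuts after the first base of each site, so after position 174.
The XhoI site (CTCGAG) starts at position 82.
XhoI cuts after the first base of each site, so after position 82.
Combined cut positions: 82, 174.
Circular molecule, 2 cuts → 2 fragments:
  83–174 → 92 bp
  175–213 then 1–82 → 39 + 82 = 121 bp
Sorted largest to smallest: 121, 92 bp.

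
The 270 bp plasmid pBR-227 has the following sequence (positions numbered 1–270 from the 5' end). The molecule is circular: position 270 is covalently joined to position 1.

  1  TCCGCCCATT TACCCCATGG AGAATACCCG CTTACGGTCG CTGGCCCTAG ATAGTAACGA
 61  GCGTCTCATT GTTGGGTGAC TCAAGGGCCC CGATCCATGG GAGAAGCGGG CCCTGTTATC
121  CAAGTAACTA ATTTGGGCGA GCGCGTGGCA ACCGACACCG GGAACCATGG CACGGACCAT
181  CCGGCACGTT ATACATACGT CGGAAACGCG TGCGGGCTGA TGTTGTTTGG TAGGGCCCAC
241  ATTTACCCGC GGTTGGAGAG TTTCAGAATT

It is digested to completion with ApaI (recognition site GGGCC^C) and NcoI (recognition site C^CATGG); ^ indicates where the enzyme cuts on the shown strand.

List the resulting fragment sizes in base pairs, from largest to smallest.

74, 72, 53, 48, 17, 6 bp

ApaI sites (GGGCCC) start at positions 85, 108, 233.
ApaI cuts after base 5 of each site (before the last base), so after positions 89, 112, 237.
NcoI sites (CCATGG) start at positions 15, 95, 165.
NcoI cuts after the first base of each site, so after positions 15, 95, 165.
Combined cut positions: 15, 89, 95, 112, 165, 237.
Circular molecule, 6 cuts → 6 fragments:
  16–89 → 74 bp
  90–95 → 6 bp
  96–112 → 17 bp
  113–165 → 53 bp
  166–237 → 72 bp
  238–270 then 1–15 → 33 + 15 = 48 bp
Sorted largest to smallest: 74, 72, 53, 48, 17, 6 bp.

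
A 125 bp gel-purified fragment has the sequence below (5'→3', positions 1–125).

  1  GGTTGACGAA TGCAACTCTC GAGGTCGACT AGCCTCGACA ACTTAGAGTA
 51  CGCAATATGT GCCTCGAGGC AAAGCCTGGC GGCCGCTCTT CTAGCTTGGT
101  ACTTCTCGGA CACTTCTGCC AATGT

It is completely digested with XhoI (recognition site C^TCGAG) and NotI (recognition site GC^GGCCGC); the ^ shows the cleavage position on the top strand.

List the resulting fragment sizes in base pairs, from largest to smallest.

45, 45, 18, 17 bp

XhoI sites (CTCGAG) start at positions 18, 63.
XhoI cuts after the first base of each site, so after positions 18, 63.
The NotI site (GCGGCCGC) starts at position 79.
NotI cuts after base 2 of each site, so after position 80.
Combined cut positions: 18, 63, 80.
Linear molecule, 3 cuts → 4 fragments:
  1–18 → 18 bp
  19–63 → 45 bp
  64–80 → 17 bp
  81–125 → 45 bp
Sorted largest to smallest: 45, 45, 18, 17 bp.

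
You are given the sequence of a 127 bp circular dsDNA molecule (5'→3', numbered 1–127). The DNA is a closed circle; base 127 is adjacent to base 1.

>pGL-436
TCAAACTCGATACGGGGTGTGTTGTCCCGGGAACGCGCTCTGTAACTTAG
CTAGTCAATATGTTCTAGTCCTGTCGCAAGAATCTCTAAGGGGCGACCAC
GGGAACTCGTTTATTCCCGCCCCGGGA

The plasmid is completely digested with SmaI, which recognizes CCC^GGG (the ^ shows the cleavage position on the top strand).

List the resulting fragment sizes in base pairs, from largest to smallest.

95, 32 bp

SmaI sites (CCCGGG) start at positions 26, 121.
SmaI cuts after base 3 of each site, so after positions 28, 123.
Circular molecule, 2 cuts → 2 fragments:
  29–123 → 95 bp
  124–127 then 1–28 → 4 + 28 = 32 bp
Sorted largest to smallest: 95, 32 bp.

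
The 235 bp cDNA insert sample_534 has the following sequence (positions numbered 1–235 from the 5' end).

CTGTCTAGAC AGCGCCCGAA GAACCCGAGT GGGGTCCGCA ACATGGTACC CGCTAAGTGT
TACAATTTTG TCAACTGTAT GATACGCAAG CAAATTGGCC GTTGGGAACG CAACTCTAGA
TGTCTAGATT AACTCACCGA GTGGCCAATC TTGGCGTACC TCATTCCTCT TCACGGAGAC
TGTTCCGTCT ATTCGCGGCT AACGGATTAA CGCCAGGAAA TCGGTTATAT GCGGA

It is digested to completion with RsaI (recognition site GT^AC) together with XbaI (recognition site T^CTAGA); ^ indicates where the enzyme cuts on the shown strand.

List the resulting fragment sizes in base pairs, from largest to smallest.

78, 68, 43, 34, 8, 4 bp

RsaI sites (GTAC) start at positions 46, 156.
RsaI cuts after base 2 of each site, so after positions 47, 157.
XbaI sites (TCTAGA) start at positions 4, 115, 123.
XbaI cuts after the first base of each site, so after positions 4, 115, 123.
Combined cut positions: 4, 47, 115, 123, 157.
Linear molecule, 5 cuts → 6 fragments:
  1–4 → 4 bp
  5–47 → 43 bp
  48–115 → 68 bp
  116–123 → 8 bp
  124–157 → 34 bp
  158–235 → 78 bp
Sorted largest to smallest: 78, 68, 43, 34, 8, 4 bp.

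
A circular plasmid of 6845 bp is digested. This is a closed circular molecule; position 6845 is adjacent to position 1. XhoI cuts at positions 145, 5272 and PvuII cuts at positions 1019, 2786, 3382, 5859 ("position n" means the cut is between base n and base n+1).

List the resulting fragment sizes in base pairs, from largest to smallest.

1890, 1767, 1131, 874, 596, 587 bp

Combined cut positions (sorted): 145, 1019, 2786, 3382, 5272, 5859.
Circular molecule, 6 cuts → 6 fragments:
  1019 − 145 = 874 bp
  2786 − 1019 = 1767 bp
  3382 − 2786 = 596 bp
  5272 − 3382 = 1890 bp
  5859 − 5272 = 587 bp
  wrap: 6845 − 5859 + 145 = 1131 bp
Sorted largest to smallest: 1890, 1767, 1131, 874, 596, 587 bp.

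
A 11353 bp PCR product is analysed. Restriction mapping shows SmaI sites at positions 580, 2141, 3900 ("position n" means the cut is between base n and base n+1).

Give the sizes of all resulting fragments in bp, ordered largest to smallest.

7453, 1759, 1561, 580 bp

Linear molecule, 3 cuts → 4 fragments:
  580 − 0 = 580 bp
  2141 − 580 = 1561 bp
  3900 − 2141 = 1759 bp
  11353 − 3900 = 7453 bp
Sorted largest to smallest: 7453, 1759, 1561, 580 bp.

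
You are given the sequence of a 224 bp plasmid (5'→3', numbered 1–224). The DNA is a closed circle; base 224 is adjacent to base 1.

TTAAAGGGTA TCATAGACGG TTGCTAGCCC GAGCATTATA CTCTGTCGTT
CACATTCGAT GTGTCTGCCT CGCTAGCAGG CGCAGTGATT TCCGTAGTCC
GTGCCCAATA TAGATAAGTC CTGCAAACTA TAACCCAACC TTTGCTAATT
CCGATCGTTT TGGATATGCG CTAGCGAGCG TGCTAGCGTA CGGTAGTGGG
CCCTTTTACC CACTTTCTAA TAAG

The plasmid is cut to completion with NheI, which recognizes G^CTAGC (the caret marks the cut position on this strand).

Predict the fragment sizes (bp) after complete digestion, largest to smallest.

NheI sites (GCTAGC) start at positions 23, 72, 170, 182.
NheI cuts after the first base of each site, so after positions 23, 72, 170, 182.
Circular molecule, 4 cuts → 4 fragments:
  24–72 → 49 bp
  73–170 → 98 bp
  171–182 → 12 bp
  183–224 then 1–23 → 42 + 23 = 65 bp
Sorted largest to smallest: 98, 65, 49, 12 bp.

98, 65, 49, 12 bp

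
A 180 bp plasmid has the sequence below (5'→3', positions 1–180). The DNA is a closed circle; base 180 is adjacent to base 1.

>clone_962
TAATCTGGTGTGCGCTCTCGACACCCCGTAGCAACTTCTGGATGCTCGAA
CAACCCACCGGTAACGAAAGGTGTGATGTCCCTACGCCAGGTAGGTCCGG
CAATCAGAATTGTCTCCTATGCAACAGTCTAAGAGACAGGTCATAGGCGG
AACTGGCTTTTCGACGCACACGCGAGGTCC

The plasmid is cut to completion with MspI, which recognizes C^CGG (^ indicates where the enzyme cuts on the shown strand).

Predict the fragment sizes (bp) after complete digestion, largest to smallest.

MspI sites (CCGG) start at positions 58, 97.
MspI cuts after the first base of each site, so after positions 58, 97.
Circular molecule, 2 cuts → 2 fragments:
  59–97 → 39 bp
  98–180 then 1–58 → 83 + 58 = 141 bp
Sorted largest to smallest: 141, 39 bp.

141, 39 bp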